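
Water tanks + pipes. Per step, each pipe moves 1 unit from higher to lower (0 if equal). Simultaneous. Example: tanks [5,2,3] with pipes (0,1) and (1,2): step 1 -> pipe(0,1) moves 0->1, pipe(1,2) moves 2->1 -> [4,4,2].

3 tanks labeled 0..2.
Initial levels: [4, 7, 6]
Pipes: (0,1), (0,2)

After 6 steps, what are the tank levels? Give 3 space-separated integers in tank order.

Step 1: flows [1->0,2->0] -> levels [6 6 5]
Step 2: flows [0=1,0->2] -> levels [5 6 6]
Step 3: flows [1->0,2->0] -> levels [7 5 5]
Step 4: flows [0->1,0->2] -> levels [5 6 6]
  -> period-2 cycle: step 4 state = step 2 state
  -> state at step 6: (6-2) mod 2 = 0, same as step 2 -> [5 6 6]

Answer: 5 6 6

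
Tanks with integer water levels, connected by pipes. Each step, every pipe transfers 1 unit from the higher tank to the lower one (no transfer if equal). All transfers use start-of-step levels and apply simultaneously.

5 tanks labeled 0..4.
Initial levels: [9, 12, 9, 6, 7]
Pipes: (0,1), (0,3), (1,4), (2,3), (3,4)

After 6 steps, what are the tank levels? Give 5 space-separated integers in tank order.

Step 1: flows [1->0,0->3,1->4,2->3,4->3] -> levels [9 10 8 9 7]
Step 2: flows [1->0,0=3,1->4,3->2,3->4] -> levels [10 8 9 7 9]
Step 3: flows [0->1,0->3,4->1,2->3,4->3] -> levels [8 10 8 10 7]
Step 4: flows [1->0,3->0,1->4,3->2,3->4] -> levels [10 8 9 7 9]
  -> period-2 cycle: step 4 state = step 2 state
  -> state at step 6: (6-2) mod 2 = 0, same as step 2 -> [10 8 9 7 9]

Answer: 10 8 9 7 9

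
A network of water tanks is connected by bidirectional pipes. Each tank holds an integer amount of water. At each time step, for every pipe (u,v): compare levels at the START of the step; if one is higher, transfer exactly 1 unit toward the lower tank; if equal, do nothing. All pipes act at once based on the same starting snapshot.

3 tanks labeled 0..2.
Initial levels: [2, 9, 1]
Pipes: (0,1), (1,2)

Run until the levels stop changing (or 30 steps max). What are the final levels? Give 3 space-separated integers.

Answer: 4 5 3

Derivation:
Step 1: flows [1->0,1->2] -> levels [3 7 2]
Step 2: flows [1->0,1->2] -> levels [4 5 3]
Step 3: flows [1->0,1->2] -> levels [5 3 4]
Step 4: flows [0->1,2->1] -> levels [4 5 3]
  -> period-2 cycle: step 4 state = step 2 state; never stabilizes
  -> state at step 30: (30-2) mod 2 = 0, same as step 2 -> [4 5 3]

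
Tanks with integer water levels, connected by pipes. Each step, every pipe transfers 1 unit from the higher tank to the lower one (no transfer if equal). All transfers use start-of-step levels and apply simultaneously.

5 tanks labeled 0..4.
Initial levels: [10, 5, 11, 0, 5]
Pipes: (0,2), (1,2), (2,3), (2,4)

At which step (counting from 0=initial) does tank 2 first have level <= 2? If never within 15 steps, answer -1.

Answer: -1

Derivation:
Step 1: flows [2->0,2->1,2->3,2->4] -> levels [11 6 7 1 6]
Step 2: flows [0->2,2->1,2->3,2->4] -> levels [10 7 5 2 7]
Step 3: flows [0->2,1->2,2->3,4->2] -> levels [9 6 7 3 6]
Step 4: flows [0->2,2->1,2->3,2->4] -> levels [8 7 5 4 7]
Step 5: flows [0->2,1->2,2->3,4->2] -> levels [7 6 7 5 6]
Step 6: flows [0=2,2->1,2->3,2->4] -> levels [7 7 4 6 7]
Step 7: flows [0->2,1->2,3->2,4->2] -> levels [6 6 8 5 6]
Step 8: flows [2->0,2->1,2->3,2->4] -> levels [7 7 4 6 7]
  -> period-2 cycle (repeats step 6); tank 2 never drops to <=2
Tank 2 never reaches <=2 within 15 steps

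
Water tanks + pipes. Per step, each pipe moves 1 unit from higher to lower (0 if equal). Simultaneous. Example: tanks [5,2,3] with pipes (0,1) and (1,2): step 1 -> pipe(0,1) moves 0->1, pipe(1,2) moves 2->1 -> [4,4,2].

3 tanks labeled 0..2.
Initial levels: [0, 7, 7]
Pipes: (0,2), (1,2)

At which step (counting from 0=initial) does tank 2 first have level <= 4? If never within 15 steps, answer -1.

Step 1: flows [2->0,1=2] -> levels [1 7 6]
Step 2: flows [2->0,1->2] -> levels [2 6 6]
Step 3: flows [2->0,1=2] -> levels [3 6 5]
Step 4: flows [2->0,1->2] -> levels [4 5 5]
Step 5: flows [2->0,1=2] -> levels [5 5 4]
Tank 2 first reaches <=4 at step 5

Answer: 5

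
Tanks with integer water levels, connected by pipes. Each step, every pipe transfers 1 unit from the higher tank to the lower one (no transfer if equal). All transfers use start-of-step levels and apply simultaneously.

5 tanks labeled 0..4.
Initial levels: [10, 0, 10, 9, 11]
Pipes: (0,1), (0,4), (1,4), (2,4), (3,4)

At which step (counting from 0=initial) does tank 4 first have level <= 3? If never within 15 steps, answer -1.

Step 1: flows [0->1,4->0,4->1,4->2,4->3] -> levels [10 2 11 10 7]
Step 2: flows [0->1,0->4,4->1,2->4,3->4] -> levels [8 4 10 9 9]
Step 3: flows [0->1,4->0,4->1,2->4,3=4] -> levels [8 6 9 9 8]
Step 4: flows [0->1,0=4,4->1,2->4,3->4] -> levels [7 8 8 8 9]
Step 5: flows [1->0,4->0,4->1,4->2,4->3] -> levels [9 8 9 9 5]
Step 6: flows [0->1,0->4,1->4,2->4,3->4] -> levels [7 8 8 8 9]
  -> period-2 cycle (repeats step 4); tank 4 never drops to <=3
Tank 4 never reaches <=3 within 15 steps

Answer: -1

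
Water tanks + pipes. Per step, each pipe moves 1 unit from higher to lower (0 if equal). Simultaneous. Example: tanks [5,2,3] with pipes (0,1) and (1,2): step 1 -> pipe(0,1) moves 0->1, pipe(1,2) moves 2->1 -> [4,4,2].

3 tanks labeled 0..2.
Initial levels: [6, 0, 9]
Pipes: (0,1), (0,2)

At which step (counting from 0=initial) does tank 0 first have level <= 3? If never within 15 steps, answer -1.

Answer: -1

Derivation:
Step 1: flows [0->1,2->0] -> levels [6 1 8]
Step 2: flows [0->1,2->0] -> levels [6 2 7]
Step 3: flows [0->1,2->0] -> levels [6 3 6]
Step 4: flows [0->1,0=2] -> levels [5 4 6]
Step 5: flows [0->1,2->0] -> levels [5 5 5]
Step 6: flows [0=1,0=2] -> levels [5 5 5]
  -> stable; tank 0 stays at 5 > 3
Tank 0 never reaches <=3 within 15 steps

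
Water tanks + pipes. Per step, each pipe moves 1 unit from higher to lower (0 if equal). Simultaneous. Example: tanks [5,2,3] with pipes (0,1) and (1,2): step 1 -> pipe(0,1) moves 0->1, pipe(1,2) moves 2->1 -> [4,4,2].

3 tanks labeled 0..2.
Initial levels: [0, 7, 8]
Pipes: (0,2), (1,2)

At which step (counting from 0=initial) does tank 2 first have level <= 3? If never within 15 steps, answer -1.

Step 1: flows [2->0,2->1] -> levels [1 8 6]
Step 2: flows [2->0,1->2] -> levels [2 7 6]
Step 3: flows [2->0,1->2] -> levels [3 6 6]
Step 4: flows [2->0,1=2] -> levels [4 6 5]
Step 5: flows [2->0,1->2] -> levels [5 5 5]
Step 6: flows [0=2,1=2] -> levels [5 5 5]
  -> stable; tank 2 stays at 5 > 3
Tank 2 never reaches <=3 within 15 steps

Answer: -1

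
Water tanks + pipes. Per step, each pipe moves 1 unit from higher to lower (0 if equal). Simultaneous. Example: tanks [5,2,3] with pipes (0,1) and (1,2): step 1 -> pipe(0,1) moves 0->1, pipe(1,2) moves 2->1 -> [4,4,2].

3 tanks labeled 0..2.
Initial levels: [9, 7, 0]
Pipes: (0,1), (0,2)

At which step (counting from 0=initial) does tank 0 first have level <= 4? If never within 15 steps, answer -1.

Step 1: flows [0->1,0->2] -> levels [7 8 1]
Step 2: flows [1->0,0->2] -> levels [7 7 2]
Step 3: flows [0=1,0->2] -> levels [6 7 3]
Step 4: flows [1->0,0->2] -> levels [6 6 4]
Step 5: flows [0=1,0->2] -> levels [5 6 5]
Step 6: flows [1->0,0=2] -> levels [6 5 5]
Step 7: flows [0->1,0->2] -> levels [4 6 6]
Tank 0 first reaches <=4 at step 7

Answer: 7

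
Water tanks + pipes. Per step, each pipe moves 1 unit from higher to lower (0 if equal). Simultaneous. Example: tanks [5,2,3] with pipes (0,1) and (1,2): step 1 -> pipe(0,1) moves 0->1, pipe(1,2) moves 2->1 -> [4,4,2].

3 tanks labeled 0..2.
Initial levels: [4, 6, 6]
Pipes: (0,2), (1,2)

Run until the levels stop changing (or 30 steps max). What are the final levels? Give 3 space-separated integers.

Answer: 5 5 6

Derivation:
Step 1: flows [2->0,1=2] -> levels [5 6 5]
Step 2: flows [0=2,1->2] -> levels [5 5 6]
Step 3: flows [2->0,2->1] -> levels [6 6 4]
Step 4: flows [0->2,1->2] -> levels [5 5 6]
  -> period-2 cycle: step 4 state = step 2 state; never stabilizes
  -> state at step 30: (30-2) mod 2 = 0, same as step 2 -> [5 5 6]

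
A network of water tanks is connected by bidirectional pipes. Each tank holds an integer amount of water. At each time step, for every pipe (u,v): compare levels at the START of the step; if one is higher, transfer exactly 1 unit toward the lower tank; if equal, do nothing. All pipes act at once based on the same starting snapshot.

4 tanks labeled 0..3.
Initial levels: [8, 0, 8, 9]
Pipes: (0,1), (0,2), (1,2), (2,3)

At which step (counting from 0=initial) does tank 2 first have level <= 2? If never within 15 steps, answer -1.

Step 1: flows [0->1,0=2,2->1,3->2] -> levels [7 2 8 8]
Step 2: flows [0->1,2->0,2->1,2=3] -> levels [7 4 6 8]
Step 3: flows [0->1,0->2,2->1,3->2] -> levels [5 6 7 7]
Step 4: flows [1->0,2->0,2->1,2=3] -> levels [7 6 5 7]
Step 5: flows [0->1,0->2,1->2,3->2] -> levels [5 6 8 6]
Step 6: flows [1->0,2->0,2->1,2->3] -> levels [7 6 5 7]
  -> period-2 cycle (repeats step 4); tank 2 never drops to <=2
Tank 2 never reaches <=2 within 15 steps

Answer: -1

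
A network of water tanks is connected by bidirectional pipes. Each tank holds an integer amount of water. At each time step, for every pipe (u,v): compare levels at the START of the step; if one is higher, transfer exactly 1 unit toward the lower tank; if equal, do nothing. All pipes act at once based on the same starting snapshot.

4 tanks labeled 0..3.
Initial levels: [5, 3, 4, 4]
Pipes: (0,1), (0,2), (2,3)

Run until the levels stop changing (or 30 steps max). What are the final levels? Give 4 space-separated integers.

Answer: 5 3 3 5

Derivation:
Step 1: flows [0->1,0->2,2=3] -> levels [3 4 5 4]
Step 2: flows [1->0,2->0,2->3] -> levels [5 3 3 5]
Step 3: flows [0->1,0->2,3->2] -> levels [3 4 5 4]
  -> period-2 cycle: step 3 state = step 1 state; never stabilizes
  -> state at step 30: (30-1) mod 2 = 1, same as step 2 -> [5 3 3 5]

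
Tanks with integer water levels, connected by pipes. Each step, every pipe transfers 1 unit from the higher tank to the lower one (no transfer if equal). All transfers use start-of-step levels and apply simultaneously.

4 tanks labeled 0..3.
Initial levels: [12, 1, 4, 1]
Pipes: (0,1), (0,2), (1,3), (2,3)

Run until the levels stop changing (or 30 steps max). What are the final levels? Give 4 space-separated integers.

Step 1: flows [0->1,0->2,1=3,2->3] -> levels [10 2 4 2]
Step 2: flows [0->1,0->2,1=3,2->3] -> levels [8 3 4 3]
Step 3: flows [0->1,0->2,1=3,2->3] -> levels [6 4 4 4]
Step 4: flows [0->1,0->2,1=3,2=3] -> levels [4 5 5 4]
Step 5: flows [1->0,2->0,1->3,2->3] -> levels [6 3 3 6]
Step 6: flows [0->1,0->2,3->1,3->2] -> levels [4 5 5 4]
  -> period-2 cycle: step 6 state = step 4 state; never stabilizes
  -> state at step 30: (30-4) mod 2 = 0, same as step 4 -> [4 5 5 4]

Answer: 4 5 5 4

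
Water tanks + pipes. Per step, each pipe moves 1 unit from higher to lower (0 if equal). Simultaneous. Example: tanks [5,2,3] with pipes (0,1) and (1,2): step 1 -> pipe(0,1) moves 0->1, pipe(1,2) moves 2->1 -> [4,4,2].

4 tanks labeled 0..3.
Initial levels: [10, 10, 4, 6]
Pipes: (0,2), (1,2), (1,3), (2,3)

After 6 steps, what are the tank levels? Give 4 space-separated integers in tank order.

Answer: 7 7 9 7

Derivation:
Step 1: flows [0->2,1->2,1->3,3->2] -> levels [9 8 7 6]
Step 2: flows [0->2,1->2,1->3,2->3] -> levels [8 6 8 8]
Step 3: flows [0=2,2->1,3->1,2=3] -> levels [8 8 7 7]
Step 4: flows [0->2,1->2,1->3,2=3] -> levels [7 6 9 8]
Step 5: flows [2->0,2->1,3->1,2->3] -> levels [8 8 6 8]
Step 6: flows [0->2,1->2,1=3,3->2] -> levels [7 7 9 7]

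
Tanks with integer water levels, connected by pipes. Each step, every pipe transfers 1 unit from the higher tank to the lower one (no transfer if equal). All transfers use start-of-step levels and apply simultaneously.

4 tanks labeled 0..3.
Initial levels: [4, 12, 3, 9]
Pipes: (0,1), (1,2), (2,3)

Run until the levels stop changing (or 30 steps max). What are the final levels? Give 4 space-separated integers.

Answer: 6 8 6 8

Derivation:
Step 1: flows [1->0,1->2,3->2] -> levels [5 10 5 8]
Step 2: flows [1->0,1->2,3->2] -> levels [6 8 7 7]
Step 3: flows [1->0,1->2,2=3] -> levels [7 6 8 7]
Step 4: flows [0->1,2->1,2->3] -> levels [6 8 6 8]
Step 5: flows [1->0,1->2,3->2] -> levels [7 6 8 7]
  -> period-2 cycle: step 5 state = step 3 state; never stabilizes
  -> state at step 30: (30-3) mod 2 = 1, same as step 4 -> [6 8 6 8]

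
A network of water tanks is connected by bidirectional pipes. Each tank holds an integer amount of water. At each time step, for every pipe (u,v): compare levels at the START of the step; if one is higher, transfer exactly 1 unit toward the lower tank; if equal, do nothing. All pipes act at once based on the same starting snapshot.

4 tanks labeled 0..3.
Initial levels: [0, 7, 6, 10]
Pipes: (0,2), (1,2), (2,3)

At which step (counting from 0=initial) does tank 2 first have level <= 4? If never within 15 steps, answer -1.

Answer: -1

Derivation:
Step 1: flows [2->0,1->2,3->2] -> levels [1 6 7 9]
Step 2: flows [2->0,2->1,3->2] -> levels [2 7 6 8]
Step 3: flows [2->0,1->2,3->2] -> levels [3 6 7 7]
Step 4: flows [2->0,2->1,2=3] -> levels [4 7 5 7]
Step 5: flows [2->0,1->2,3->2] -> levels [5 6 6 6]
Step 6: flows [2->0,1=2,2=3] -> levels [6 6 5 6]
Step 7: flows [0->2,1->2,3->2] -> levels [5 5 8 5]
Step 8: flows [2->0,2->1,2->3] -> levels [6 6 5 6]
  -> period-2 cycle (repeats step 6); tank 2 never drops to <=4
Tank 2 never reaches <=4 within 15 steps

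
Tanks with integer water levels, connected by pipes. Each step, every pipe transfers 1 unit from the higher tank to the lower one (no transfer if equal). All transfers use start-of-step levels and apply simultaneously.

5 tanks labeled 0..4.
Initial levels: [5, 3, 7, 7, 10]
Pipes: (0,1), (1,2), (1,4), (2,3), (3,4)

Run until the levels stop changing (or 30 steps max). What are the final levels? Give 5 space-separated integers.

Answer: 7 4 8 5 8

Derivation:
Step 1: flows [0->1,2->1,4->1,2=3,4->3] -> levels [4 6 6 8 8]
Step 2: flows [1->0,1=2,4->1,3->2,3=4] -> levels [5 6 7 7 7]
Step 3: flows [1->0,2->1,4->1,2=3,3=4] -> levels [6 7 6 7 6]
Step 4: flows [1->0,1->2,1->4,3->2,3->4] -> levels [7 4 8 5 8]
Step 5: flows [0->1,2->1,4->1,2->3,4->3] -> levels [6 7 6 7 6]
  -> period-2 cycle: step 5 state = step 3 state; never stabilizes
  -> state at step 30: (30-3) mod 2 = 1, same as step 4 -> [7 4 8 5 8]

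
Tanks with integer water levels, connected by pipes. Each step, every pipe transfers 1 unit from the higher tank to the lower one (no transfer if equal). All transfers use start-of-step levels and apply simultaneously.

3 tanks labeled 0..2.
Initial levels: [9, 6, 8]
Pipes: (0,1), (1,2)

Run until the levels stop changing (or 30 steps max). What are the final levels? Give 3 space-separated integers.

Step 1: flows [0->1,2->1] -> levels [8 8 7]
Step 2: flows [0=1,1->2] -> levels [8 7 8]
Step 3: flows [0->1,2->1] -> levels [7 9 7]
Step 4: flows [1->0,1->2] -> levels [8 7 8]
  -> period-2 cycle: step 4 state = step 2 state; never stabilizes
  -> state at step 30: (30-2) mod 2 = 0, same as step 2 -> [8 7 8]

Answer: 8 7 8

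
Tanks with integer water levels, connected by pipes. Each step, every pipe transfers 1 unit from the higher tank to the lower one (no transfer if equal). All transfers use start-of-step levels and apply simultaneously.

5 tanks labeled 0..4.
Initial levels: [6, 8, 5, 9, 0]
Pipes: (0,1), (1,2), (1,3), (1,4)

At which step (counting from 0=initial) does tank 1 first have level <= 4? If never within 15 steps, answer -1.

Answer: 3

Derivation:
Step 1: flows [1->0,1->2,3->1,1->4] -> levels [7 6 6 8 1]
Step 2: flows [0->1,1=2,3->1,1->4] -> levels [6 7 6 7 2]
Step 3: flows [1->0,1->2,1=3,1->4] -> levels [7 4 7 7 3]
Tank 1 first reaches <=4 at step 3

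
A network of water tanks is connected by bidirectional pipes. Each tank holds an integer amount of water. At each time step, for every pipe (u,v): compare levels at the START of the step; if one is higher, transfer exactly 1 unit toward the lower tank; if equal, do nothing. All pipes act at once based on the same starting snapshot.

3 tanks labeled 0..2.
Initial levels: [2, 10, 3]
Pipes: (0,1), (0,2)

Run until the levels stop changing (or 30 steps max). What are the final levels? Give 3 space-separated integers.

Step 1: flows [1->0,2->0] -> levels [4 9 2]
Step 2: flows [1->0,0->2] -> levels [4 8 3]
Step 3: flows [1->0,0->2] -> levels [4 7 4]
Step 4: flows [1->0,0=2] -> levels [5 6 4]
Step 5: flows [1->0,0->2] -> levels [5 5 5]
Step 6: flows [0=1,0=2] -> levels [5 5 5]
  -> stable (no change)

Answer: 5 5 5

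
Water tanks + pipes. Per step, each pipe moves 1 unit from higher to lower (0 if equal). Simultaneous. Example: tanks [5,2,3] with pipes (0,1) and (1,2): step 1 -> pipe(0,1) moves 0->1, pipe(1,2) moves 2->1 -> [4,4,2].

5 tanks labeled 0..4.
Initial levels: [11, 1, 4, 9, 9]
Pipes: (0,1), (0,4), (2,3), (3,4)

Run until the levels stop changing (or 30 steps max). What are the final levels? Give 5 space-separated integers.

Answer: 7 6 7 8 6

Derivation:
Step 1: flows [0->1,0->4,3->2,3=4] -> levels [9 2 5 8 10]
Step 2: flows [0->1,4->0,3->2,4->3] -> levels [9 3 6 8 8]
Step 3: flows [0->1,0->4,3->2,3=4] -> levels [7 4 7 7 9]
Step 4: flows [0->1,4->0,2=3,4->3] -> levels [7 5 7 8 7]
Step 5: flows [0->1,0=4,3->2,3->4] -> levels [6 6 8 6 8]
Step 6: flows [0=1,4->0,2->3,4->3] -> levels [7 6 7 8 6]
Step 7: flows [0->1,0->4,3->2,3->4] -> levels [5 7 8 6 8]
Step 8: flows [1->0,4->0,2->3,4->3] -> levels [7 6 7 8 6]
  -> period-2 cycle: step 8 state = step 6 state; never stabilizes
  -> state at step 30: (30-6) mod 2 = 0, same as step 6 -> [7 6 7 8 6]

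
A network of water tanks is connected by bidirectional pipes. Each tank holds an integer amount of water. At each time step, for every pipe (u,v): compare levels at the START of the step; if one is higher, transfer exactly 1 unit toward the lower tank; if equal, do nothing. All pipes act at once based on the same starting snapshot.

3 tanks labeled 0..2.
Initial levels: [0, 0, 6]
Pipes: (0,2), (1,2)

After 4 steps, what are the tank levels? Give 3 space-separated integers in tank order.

Answer: 2 2 2

Derivation:
Step 1: flows [2->0,2->1] -> levels [1 1 4]
Step 2: flows [2->0,2->1] -> levels [2 2 2]
Step 3: flows [0=2,1=2] -> levels [2 2 2]
  -> stable; steps 4..4 unchanged -> [2 2 2]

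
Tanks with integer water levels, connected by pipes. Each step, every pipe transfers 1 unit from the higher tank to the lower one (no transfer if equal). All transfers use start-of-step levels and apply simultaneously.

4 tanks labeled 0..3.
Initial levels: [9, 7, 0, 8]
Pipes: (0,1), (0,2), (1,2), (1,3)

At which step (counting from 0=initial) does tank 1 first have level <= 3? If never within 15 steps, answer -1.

Step 1: flows [0->1,0->2,1->2,3->1] -> levels [7 8 2 7]
Step 2: flows [1->0,0->2,1->2,1->3] -> levels [7 5 4 8]
Step 3: flows [0->1,0->2,1->2,3->1] -> levels [5 6 6 7]
Step 4: flows [1->0,2->0,1=2,3->1] -> levels [7 6 5 6]
Step 5: flows [0->1,0->2,1->2,1=3] -> levels [5 6 7 6]
Step 6: flows [1->0,2->0,2->1,1=3] -> levels [7 6 5 6]
  -> period-2 cycle (repeats step 4); tank 1 never drops to <=3
Tank 1 never reaches <=3 within 15 steps

Answer: -1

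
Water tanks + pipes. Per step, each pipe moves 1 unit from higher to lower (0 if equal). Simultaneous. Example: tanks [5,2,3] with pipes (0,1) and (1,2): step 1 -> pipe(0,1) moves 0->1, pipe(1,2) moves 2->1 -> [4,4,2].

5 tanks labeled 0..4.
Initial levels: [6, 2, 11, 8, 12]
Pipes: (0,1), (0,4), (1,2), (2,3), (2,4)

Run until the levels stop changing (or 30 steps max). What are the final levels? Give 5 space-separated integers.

Step 1: flows [0->1,4->0,2->1,2->3,4->2] -> levels [6 4 10 9 10]
Step 2: flows [0->1,4->0,2->1,2->3,2=4] -> levels [6 6 8 10 9]
Step 3: flows [0=1,4->0,2->1,3->2,4->2] -> levels [7 7 9 9 7]
Step 4: flows [0=1,0=4,2->1,2=3,2->4] -> levels [7 8 7 9 8]
Step 5: flows [1->0,4->0,1->2,3->2,4->2] -> levels [9 6 10 8 6]
Step 6: flows [0->1,0->4,2->1,2->3,2->4] -> levels [7 8 7 9 8]
  -> period-2 cycle: step 6 state = step 4 state; never stabilizes
  -> state at step 30: (30-4) mod 2 = 0, same as step 4 -> [7 8 7 9 8]

Answer: 7 8 7 9 8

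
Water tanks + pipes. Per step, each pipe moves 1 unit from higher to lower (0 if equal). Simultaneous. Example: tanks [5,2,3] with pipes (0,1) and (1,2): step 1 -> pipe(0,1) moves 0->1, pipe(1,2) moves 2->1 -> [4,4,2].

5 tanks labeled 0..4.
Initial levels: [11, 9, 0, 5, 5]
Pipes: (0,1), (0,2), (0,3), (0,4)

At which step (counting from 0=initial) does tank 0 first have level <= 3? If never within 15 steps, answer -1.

Answer: 6

Derivation:
Step 1: flows [0->1,0->2,0->3,0->4] -> levels [7 10 1 6 6]
Step 2: flows [1->0,0->2,0->3,0->4] -> levels [5 9 2 7 7]
Step 3: flows [1->0,0->2,3->0,4->0] -> levels [7 8 3 6 6]
Step 4: flows [1->0,0->2,0->3,0->4] -> levels [5 7 4 7 7]
Step 5: flows [1->0,0->2,3->0,4->0] -> levels [7 6 5 6 6]
Step 6: flows [0->1,0->2,0->3,0->4] -> levels [3 7 6 7 7]
Tank 0 first reaches <=3 at step 6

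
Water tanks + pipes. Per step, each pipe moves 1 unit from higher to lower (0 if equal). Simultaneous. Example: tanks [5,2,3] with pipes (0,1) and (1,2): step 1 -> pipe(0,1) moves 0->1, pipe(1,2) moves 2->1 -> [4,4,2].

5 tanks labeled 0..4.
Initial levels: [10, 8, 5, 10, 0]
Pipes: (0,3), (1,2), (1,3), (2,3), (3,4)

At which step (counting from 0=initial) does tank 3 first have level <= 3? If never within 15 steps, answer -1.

Answer: -1

Derivation:
Step 1: flows [0=3,1->2,3->1,3->2,3->4] -> levels [10 8 7 7 1]
Step 2: flows [0->3,1->2,1->3,2=3,3->4] -> levels [9 6 8 8 2]
Step 3: flows [0->3,2->1,3->1,2=3,3->4] -> levels [8 8 7 7 3]
Step 4: flows [0->3,1->2,1->3,2=3,3->4] -> levels [7 6 8 8 4]
Step 5: flows [3->0,2->1,3->1,2=3,3->4] -> levels [8 8 7 5 5]
Step 6: flows [0->3,1->2,1->3,2->3,3=4] -> levels [7 6 7 8 5]
Step 7: flows [3->0,2->1,3->1,3->2,3->4] -> levels [8 8 7 4 6]
Step 8: flows [0->3,1->2,1->3,2->3,4->3] -> levels [7 6 7 8 5]
  -> period-2 cycle (repeats step 6); tank 3 never drops to <=3
Tank 3 never reaches <=3 within 15 steps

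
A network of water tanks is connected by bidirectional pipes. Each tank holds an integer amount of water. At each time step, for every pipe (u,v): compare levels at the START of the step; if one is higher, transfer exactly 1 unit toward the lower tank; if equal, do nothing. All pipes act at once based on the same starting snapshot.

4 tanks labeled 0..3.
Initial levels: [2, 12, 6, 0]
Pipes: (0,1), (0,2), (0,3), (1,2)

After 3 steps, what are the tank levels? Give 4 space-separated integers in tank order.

Answer: 5 6 6 3

Derivation:
Step 1: flows [1->0,2->0,0->3,1->2] -> levels [3 10 6 1]
Step 2: flows [1->0,2->0,0->3,1->2] -> levels [4 8 6 2]
Step 3: flows [1->0,2->0,0->3,1->2] -> levels [5 6 6 3]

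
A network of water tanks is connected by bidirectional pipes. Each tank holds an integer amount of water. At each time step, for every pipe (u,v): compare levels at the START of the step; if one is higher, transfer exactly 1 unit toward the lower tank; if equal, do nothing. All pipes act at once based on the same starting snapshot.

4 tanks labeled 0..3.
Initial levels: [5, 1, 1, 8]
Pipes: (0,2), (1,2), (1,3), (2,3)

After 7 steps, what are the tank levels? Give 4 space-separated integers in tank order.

Answer: 4 4 3 4

Derivation:
Step 1: flows [0->2,1=2,3->1,3->2] -> levels [4 2 3 6]
Step 2: flows [0->2,2->1,3->1,3->2] -> levels [3 4 4 4]
Step 3: flows [2->0,1=2,1=3,2=3] -> levels [4 4 3 4]
Step 4: flows [0->2,1->2,1=3,3->2] -> levels [3 3 6 3]
Step 5: flows [2->0,2->1,1=3,2->3] -> levels [4 4 3 4]
  -> period-2 cycle: step 5 state = step 3 state
  -> state at step 7: (7-3) mod 2 = 0, same as step 3 -> [4 4 3 4]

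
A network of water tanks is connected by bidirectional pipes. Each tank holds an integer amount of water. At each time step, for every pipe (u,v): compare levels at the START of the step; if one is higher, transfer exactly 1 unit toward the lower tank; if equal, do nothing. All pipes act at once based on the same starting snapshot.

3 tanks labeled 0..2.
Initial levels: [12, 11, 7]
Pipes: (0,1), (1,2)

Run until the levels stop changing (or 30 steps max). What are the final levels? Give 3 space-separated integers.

Step 1: flows [0->1,1->2] -> levels [11 11 8]
Step 2: flows [0=1,1->2] -> levels [11 10 9]
Step 3: flows [0->1,1->2] -> levels [10 10 10]
Step 4: flows [0=1,1=2] -> levels [10 10 10]
  -> stable (no change)

Answer: 10 10 10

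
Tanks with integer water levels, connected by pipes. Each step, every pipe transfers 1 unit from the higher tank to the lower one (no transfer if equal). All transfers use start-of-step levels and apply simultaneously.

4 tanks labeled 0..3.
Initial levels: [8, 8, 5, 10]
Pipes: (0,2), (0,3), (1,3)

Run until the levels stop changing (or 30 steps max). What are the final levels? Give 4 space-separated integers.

Answer: 6 8 8 9

Derivation:
Step 1: flows [0->2,3->0,3->1] -> levels [8 9 6 8]
Step 2: flows [0->2,0=3,1->3] -> levels [7 8 7 9]
Step 3: flows [0=2,3->0,3->1] -> levels [8 9 7 7]
Step 4: flows [0->2,0->3,1->3] -> levels [6 8 8 9]
Step 5: flows [2->0,3->0,3->1] -> levels [8 9 7 7]
  -> period-2 cycle: step 5 state = step 3 state; never stabilizes
  -> state at step 30: (30-3) mod 2 = 1, same as step 4 -> [6 8 8 9]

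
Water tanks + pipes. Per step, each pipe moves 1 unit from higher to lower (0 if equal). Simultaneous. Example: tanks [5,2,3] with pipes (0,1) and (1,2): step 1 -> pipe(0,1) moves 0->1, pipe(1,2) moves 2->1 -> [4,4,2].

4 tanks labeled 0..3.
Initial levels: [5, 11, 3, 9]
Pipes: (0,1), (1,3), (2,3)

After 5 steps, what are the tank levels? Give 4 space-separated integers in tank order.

Step 1: flows [1->0,1->3,3->2] -> levels [6 9 4 9]
Step 2: flows [1->0,1=3,3->2] -> levels [7 8 5 8]
Step 3: flows [1->0,1=3,3->2] -> levels [8 7 6 7]
Step 4: flows [0->1,1=3,3->2] -> levels [7 8 7 6]
Step 5: flows [1->0,1->3,2->3] -> levels [8 6 6 8]

Answer: 8 6 6 8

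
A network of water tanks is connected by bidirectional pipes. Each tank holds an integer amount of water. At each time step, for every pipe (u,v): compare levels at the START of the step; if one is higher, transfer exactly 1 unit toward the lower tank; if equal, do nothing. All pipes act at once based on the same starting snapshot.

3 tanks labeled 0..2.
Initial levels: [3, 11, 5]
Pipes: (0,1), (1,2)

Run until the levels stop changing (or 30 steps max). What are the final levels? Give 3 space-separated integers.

Step 1: flows [1->0,1->2] -> levels [4 9 6]
Step 2: flows [1->0,1->2] -> levels [5 7 7]
Step 3: flows [1->0,1=2] -> levels [6 6 7]
Step 4: flows [0=1,2->1] -> levels [6 7 6]
Step 5: flows [1->0,1->2] -> levels [7 5 7]
Step 6: flows [0->1,2->1] -> levels [6 7 6]
  -> period-2 cycle: step 6 state = step 4 state; never stabilizes
  -> state at step 30: (30-4) mod 2 = 0, same as step 4 -> [6 7 6]

Answer: 6 7 6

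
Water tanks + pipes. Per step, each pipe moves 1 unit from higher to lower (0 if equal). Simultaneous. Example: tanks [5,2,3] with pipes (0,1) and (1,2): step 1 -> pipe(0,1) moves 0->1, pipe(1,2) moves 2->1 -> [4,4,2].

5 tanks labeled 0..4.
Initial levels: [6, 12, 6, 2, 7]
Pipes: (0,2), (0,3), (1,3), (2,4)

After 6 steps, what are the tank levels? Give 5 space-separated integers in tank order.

Answer: 6 7 7 7 6

Derivation:
Step 1: flows [0=2,0->3,1->3,4->2] -> levels [5 11 7 4 6]
Step 2: flows [2->0,0->3,1->3,2->4] -> levels [5 10 5 6 7]
Step 3: flows [0=2,3->0,1->3,4->2] -> levels [6 9 6 6 6]
Step 4: flows [0=2,0=3,1->3,2=4] -> levels [6 8 6 7 6]
Step 5: flows [0=2,3->0,1->3,2=4] -> levels [7 7 6 7 6]
Step 6: flows [0->2,0=3,1=3,2=4] -> levels [6 7 7 7 6]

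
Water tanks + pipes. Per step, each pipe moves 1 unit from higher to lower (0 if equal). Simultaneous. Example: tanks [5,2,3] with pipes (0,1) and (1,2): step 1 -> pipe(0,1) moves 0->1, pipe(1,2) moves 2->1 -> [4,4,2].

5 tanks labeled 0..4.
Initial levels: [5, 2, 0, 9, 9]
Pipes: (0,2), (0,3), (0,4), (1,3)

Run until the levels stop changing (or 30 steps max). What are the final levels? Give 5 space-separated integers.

Step 1: flows [0->2,3->0,4->0,3->1] -> levels [6 3 1 7 8]
Step 2: flows [0->2,3->0,4->0,3->1] -> levels [7 4 2 5 7]
Step 3: flows [0->2,0->3,0=4,3->1] -> levels [5 5 3 5 7]
Step 4: flows [0->2,0=3,4->0,1=3] -> levels [5 5 4 5 6]
Step 5: flows [0->2,0=3,4->0,1=3] -> levels [5 5 5 5 5]
Step 6: flows [0=2,0=3,0=4,1=3] -> levels [5 5 5 5 5]
  -> stable (no change)

Answer: 5 5 5 5 5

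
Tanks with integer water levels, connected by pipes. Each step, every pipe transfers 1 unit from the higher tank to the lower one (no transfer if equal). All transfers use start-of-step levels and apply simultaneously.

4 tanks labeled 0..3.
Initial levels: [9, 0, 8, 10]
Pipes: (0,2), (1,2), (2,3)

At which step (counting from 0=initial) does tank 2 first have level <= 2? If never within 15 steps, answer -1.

Step 1: flows [0->2,2->1,3->2] -> levels [8 1 9 9]
Step 2: flows [2->0,2->1,2=3] -> levels [9 2 7 9]
Step 3: flows [0->2,2->1,3->2] -> levels [8 3 8 8]
Step 4: flows [0=2,2->1,2=3] -> levels [8 4 7 8]
Step 5: flows [0->2,2->1,3->2] -> levels [7 5 8 7]
Step 6: flows [2->0,2->1,2->3] -> levels [8 6 5 8]
Step 7: flows [0->2,1->2,3->2] -> levels [7 5 8 7]
  -> period-2 cycle (repeats step 5); tank 2 never drops to <=2
Tank 2 never reaches <=2 within 15 steps

Answer: -1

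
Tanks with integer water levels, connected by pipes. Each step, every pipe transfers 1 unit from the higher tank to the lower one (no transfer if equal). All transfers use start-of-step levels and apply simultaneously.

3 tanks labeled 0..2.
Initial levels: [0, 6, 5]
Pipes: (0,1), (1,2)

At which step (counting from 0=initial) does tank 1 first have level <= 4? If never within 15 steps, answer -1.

Answer: 1

Derivation:
Step 1: flows [1->0,1->2] -> levels [1 4 6]
Tank 1 first reaches <=4 at step 1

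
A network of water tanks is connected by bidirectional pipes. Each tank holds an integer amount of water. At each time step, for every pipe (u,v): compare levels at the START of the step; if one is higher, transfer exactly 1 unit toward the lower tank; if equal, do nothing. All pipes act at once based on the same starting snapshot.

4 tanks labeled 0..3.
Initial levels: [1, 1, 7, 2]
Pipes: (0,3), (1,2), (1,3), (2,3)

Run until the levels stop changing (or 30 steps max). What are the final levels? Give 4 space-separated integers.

Answer: 1 3 3 4

Derivation:
Step 1: flows [3->0,2->1,3->1,2->3] -> levels [2 3 5 1]
Step 2: flows [0->3,2->1,1->3,2->3] -> levels [1 3 3 4]
Step 3: flows [3->0,1=2,3->1,3->2] -> levels [2 4 4 1]
Step 4: flows [0->3,1=2,1->3,2->3] -> levels [1 3 3 4]
  -> period-2 cycle: step 4 state = step 2 state; never stabilizes
  -> state at step 30: (30-2) mod 2 = 0, same as step 2 -> [1 3 3 4]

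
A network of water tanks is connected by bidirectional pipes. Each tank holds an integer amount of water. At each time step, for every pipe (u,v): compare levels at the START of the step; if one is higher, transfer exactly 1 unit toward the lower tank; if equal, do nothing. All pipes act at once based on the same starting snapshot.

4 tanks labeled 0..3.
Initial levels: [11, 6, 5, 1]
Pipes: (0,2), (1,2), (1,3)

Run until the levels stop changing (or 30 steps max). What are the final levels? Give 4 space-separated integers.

Answer: 6 7 5 5

Derivation:
Step 1: flows [0->2,1->2,1->3] -> levels [10 4 7 2]
Step 2: flows [0->2,2->1,1->3] -> levels [9 4 7 3]
Step 3: flows [0->2,2->1,1->3] -> levels [8 4 7 4]
Step 4: flows [0->2,2->1,1=3] -> levels [7 5 7 4]
Step 5: flows [0=2,2->1,1->3] -> levels [7 5 6 5]
Step 6: flows [0->2,2->1,1=3] -> levels [6 6 6 5]
Step 7: flows [0=2,1=2,1->3] -> levels [6 5 6 6]
Step 8: flows [0=2,2->1,3->1] -> levels [6 7 5 5]
Step 9: flows [0->2,1->2,1->3] -> levels [5 5 7 6]
Step 10: flows [2->0,2->1,3->1] -> levels [6 7 5 5]
  -> period-2 cycle: step 10 state = step 8 state; never stabilizes
  -> state at step 30: (30-8) mod 2 = 0, same as step 8 -> [6 7 5 5]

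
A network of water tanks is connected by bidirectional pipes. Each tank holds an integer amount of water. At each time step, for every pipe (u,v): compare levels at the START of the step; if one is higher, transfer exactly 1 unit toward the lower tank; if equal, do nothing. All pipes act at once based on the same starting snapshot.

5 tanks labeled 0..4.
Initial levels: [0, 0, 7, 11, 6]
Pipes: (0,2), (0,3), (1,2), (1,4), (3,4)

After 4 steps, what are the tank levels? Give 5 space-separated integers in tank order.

Step 1: flows [2->0,3->0,2->1,4->1,3->4] -> levels [2 2 5 9 6]
Step 2: flows [2->0,3->0,2->1,4->1,3->4] -> levels [4 4 3 7 6]
Step 3: flows [0->2,3->0,1->2,4->1,3->4] -> levels [4 4 5 5 6]
Step 4: flows [2->0,3->0,2->1,4->1,4->3] -> levels [6 6 3 5 4]

Answer: 6 6 3 5 4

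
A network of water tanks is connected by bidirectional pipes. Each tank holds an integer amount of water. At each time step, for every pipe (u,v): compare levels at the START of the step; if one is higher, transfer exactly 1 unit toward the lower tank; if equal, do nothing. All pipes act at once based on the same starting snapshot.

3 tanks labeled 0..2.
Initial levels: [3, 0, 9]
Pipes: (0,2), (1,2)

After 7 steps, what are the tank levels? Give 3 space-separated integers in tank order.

Answer: 4 4 4

Derivation:
Step 1: flows [2->0,2->1] -> levels [4 1 7]
Step 2: flows [2->0,2->1] -> levels [5 2 5]
Step 3: flows [0=2,2->1] -> levels [5 3 4]
Step 4: flows [0->2,2->1] -> levels [4 4 4]
Step 5: flows [0=2,1=2] -> levels [4 4 4]
  -> stable; steps 6..7 unchanged -> [4 4 4]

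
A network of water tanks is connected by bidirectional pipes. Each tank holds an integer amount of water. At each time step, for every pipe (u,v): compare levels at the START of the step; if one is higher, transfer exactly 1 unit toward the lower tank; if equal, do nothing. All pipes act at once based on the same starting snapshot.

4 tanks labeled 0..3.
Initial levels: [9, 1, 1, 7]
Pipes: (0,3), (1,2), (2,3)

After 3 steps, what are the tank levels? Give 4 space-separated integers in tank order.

Step 1: flows [0->3,1=2,3->2] -> levels [8 1 2 7]
Step 2: flows [0->3,2->1,3->2] -> levels [7 2 2 7]
Step 3: flows [0=3,1=2,3->2] -> levels [7 2 3 6]

Answer: 7 2 3 6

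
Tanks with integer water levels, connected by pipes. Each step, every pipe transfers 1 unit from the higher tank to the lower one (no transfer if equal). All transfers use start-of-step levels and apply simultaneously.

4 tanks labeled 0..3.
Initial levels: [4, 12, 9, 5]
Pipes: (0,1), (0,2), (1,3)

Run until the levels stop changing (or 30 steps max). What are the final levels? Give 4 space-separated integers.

Step 1: flows [1->0,2->0,1->3] -> levels [6 10 8 6]
Step 2: flows [1->0,2->0,1->3] -> levels [8 8 7 7]
Step 3: flows [0=1,0->2,1->3] -> levels [7 7 8 8]
Step 4: flows [0=1,2->0,3->1] -> levels [8 8 7 7]
  -> period-2 cycle: step 4 state = step 2 state; never stabilizes
  -> state at step 30: (30-2) mod 2 = 0, same as step 2 -> [8 8 7 7]

Answer: 8 8 7 7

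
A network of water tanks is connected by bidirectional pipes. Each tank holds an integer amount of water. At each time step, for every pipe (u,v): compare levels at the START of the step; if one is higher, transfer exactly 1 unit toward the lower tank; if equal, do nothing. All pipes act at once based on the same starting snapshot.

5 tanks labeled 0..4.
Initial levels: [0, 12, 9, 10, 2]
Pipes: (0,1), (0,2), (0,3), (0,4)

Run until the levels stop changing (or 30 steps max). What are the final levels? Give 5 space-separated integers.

Answer: 4 8 7 8 6

Derivation:
Step 1: flows [1->0,2->0,3->0,4->0] -> levels [4 11 8 9 1]
Step 2: flows [1->0,2->0,3->0,0->4] -> levels [6 10 7 8 2]
Step 3: flows [1->0,2->0,3->0,0->4] -> levels [8 9 6 7 3]
Step 4: flows [1->0,0->2,0->3,0->4] -> levels [6 8 7 8 4]
Step 5: flows [1->0,2->0,3->0,0->4] -> levels [8 7 6 7 5]
Step 6: flows [0->1,0->2,0->3,0->4] -> levels [4 8 7 8 6]
Step 7: flows [1->0,2->0,3->0,4->0] -> levels [8 7 6 7 5]
  -> period-2 cycle: step 7 state = step 5 state; never stabilizes
  -> state at step 30: (30-5) mod 2 = 1, same as step 6 -> [4 8 7 8 6]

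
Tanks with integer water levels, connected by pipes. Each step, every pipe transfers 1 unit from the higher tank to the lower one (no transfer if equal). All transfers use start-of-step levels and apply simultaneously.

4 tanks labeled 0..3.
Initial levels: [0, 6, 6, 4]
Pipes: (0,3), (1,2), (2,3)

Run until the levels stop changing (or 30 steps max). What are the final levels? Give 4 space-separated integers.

Answer: 4 4 5 3

Derivation:
Step 1: flows [3->0,1=2,2->3] -> levels [1 6 5 4]
Step 2: flows [3->0,1->2,2->3] -> levels [2 5 5 4]
Step 3: flows [3->0,1=2,2->3] -> levels [3 5 4 4]
Step 4: flows [3->0,1->2,2=3] -> levels [4 4 5 3]
Step 5: flows [0->3,2->1,2->3] -> levels [3 5 3 5]
Step 6: flows [3->0,1->2,3->2] -> levels [4 4 5 3]
  -> period-2 cycle: step 6 state = step 4 state; never stabilizes
  -> state at step 30: (30-4) mod 2 = 0, same as step 4 -> [4 4 5 3]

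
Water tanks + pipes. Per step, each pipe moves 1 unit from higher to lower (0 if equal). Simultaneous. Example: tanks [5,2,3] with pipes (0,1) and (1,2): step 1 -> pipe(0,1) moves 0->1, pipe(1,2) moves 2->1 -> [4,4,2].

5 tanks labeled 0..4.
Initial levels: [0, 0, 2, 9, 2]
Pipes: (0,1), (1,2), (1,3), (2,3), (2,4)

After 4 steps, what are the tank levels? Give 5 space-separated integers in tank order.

Step 1: flows [0=1,2->1,3->1,3->2,2=4] -> levels [0 2 2 7 2]
Step 2: flows [1->0,1=2,3->1,3->2,2=4] -> levels [1 2 3 5 2]
Step 3: flows [1->0,2->1,3->1,3->2,2->4] -> levels [2 3 2 3 3]
Step 4: flows [1->0,1->2,1=3,3->2,4->2] -> levels [3 1 5 2 2]

Answer: 3 1 5 2 2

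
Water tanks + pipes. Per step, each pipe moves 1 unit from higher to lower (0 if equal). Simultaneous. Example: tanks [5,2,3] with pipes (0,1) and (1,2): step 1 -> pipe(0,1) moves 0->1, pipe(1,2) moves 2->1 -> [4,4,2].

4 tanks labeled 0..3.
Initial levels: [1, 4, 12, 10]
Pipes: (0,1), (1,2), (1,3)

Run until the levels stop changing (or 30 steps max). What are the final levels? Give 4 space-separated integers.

Answer: 7 6 7 7

Derivation:
Step 1: flows [1->0,2->1,3->1] -> levels [2 5 11 9]
Step 2: flows [1->0,2->1,3->1] -> levels [3 6 10 8]
Step 3: flows [1->0,2->1,3->1] -> levels [4 7 9 7]
Step 4: flows [1->0,2->1,1=3] -> levels [5 7 8 7]
Step 5: flows [1->0,2->1,1=3] -> levels [6 7 7 7]
Step 6: flows [1->0,1=2,1=3] -> levels [7 6 7 7]
Step 7: flows [0->1,2->1,3->1] -> levels [6 9 6 6]
Step 8: flows [1->0,1->2,1->3] -> levels [7 6 7 7]
  -> period-2 cycle: step 8 state = step 6 state; never stabilizes
  -> state at step 30: (30-6) mod 2 = 0, same as step 6 -> [7 6 7 7]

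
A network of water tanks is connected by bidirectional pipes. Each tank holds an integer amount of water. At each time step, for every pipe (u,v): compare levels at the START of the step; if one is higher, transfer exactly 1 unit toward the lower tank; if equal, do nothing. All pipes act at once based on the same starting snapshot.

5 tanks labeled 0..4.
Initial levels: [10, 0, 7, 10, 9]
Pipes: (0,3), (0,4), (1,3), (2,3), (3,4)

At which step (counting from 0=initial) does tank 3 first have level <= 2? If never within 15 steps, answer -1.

Answer: -1

Derivation:
Step 1: flows [0=3,0->4,3->1,3->2,3->4] -> levels [9 1 8 7 11]
Step 2: flows [0->3,4->0,3->1,2->3,4->3] -> levels [9 2 7 9 9]
Step 3: flows [0=3,0=4,3->1,3->2,3=4] -> levels [9 3 8 7 9]
Step 4: flows [0->3,0=4,3->1,2->3,4->3] -> levels [8 4 7 9 8]
Step 5: flows [3->0,0=4,3->1,3->2,3->4] -> levels [9 5 8 5 9]
Step 6: flows [0->3,0=4,1=3,2->3,4->3] -> levels [8 5 7 8 8]
Step 7: flows [0=3,0=4,3->1,3->2,3=4] -> levels [8 6 8 6 8]
Step 8: flows [0->3,0=4,1=3,2->3,4->3] -> levels [7 6 7 9 7]
Step 9: flows [3->0,0=4,3->1,3->2,3->4] -> levels [8 7 8 5 8]
Step 10: flows [0->3,0=4,1->3,2->3,4->3] -> levels [7 6 7 9 7]
  -> period-2 cycle (repeats step 8); tank 3 never drops to <=2
Tank 3 never reaches <=2 within 15 steps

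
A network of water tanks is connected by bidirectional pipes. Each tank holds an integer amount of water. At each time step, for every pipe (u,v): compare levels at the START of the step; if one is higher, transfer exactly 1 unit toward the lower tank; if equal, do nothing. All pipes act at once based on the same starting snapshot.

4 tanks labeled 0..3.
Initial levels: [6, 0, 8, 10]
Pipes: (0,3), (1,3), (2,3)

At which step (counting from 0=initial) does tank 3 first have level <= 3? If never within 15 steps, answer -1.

Answer: -1

Derivation:
Step 1: flows [3->0,3->1,3->2] -> levels [7 1 9 7]
Step 2: flows [0=3,3->1,2->3] -> levels [7 2 8 7]
Step 3: flows [0=3,3->1,2->3] -> levels [7 3 7 7]
Step 4: flows [0=3,3->1,2=3] -> levels [7 4 7 6]
Step 5: flows [0->3,3->1,2->3] -> levels [6 5 6 7]
Step 6: flows [3->0,3->1,3->2] -> levels [7 6 7 4]
Step 7: flows [0->3,1->3,2->3] -> levels [6 5 6 7]
  -> period-2 cycle (repeats step 5); tank 3 never drops to <=3
Tank 3 never reaches <=3 within 15 steps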